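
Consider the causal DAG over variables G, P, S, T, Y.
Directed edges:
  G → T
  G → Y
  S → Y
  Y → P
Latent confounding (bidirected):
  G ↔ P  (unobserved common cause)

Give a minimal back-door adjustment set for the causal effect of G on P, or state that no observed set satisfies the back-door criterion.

desc(G)\{G}={P,T,Y}; candidates ⊆ {S}.
G↔P: latent back-door arc(s) into G.
size 0: {}; under {} G still reaches {P} ∋ P.
size 1: {S}; under {S} G still reaches {P} ∋ P.
G↔P cannot be blocked by any observed set — no back-door set.

G→P: no observed back-door set.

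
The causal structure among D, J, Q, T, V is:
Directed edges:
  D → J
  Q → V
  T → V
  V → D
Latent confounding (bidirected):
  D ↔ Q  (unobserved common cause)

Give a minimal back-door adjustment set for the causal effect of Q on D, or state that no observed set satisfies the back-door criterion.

Q→D: no observed back-door set.

desc(Q)\{Q}={D,J,V}; candidates ⊆ {T}.
Q↔D: latent back-door arc(s) into Q.
size 0: {}; under {} Q still reaches {D,J} ∋ D.
size 1: {T}; under {T} Q still reaches {D,J} ∋ D.
Q↔D cannot be blocked by any observed set — no back-door set.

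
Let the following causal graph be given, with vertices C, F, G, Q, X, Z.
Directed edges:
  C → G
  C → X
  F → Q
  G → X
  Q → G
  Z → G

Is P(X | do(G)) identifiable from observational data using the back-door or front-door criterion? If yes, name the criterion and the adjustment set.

desc(G)\{G}={X}; candidates ⊆ {C,F,Q,Z}.
size 0: {}; under {} G still reaches {C,F,Q,X,Z} ∋ X.
{C}: G⊥X given {C} in G with G→· removed — back-door holds.
P(X|do(G)) = Σ_{C} P(X|G,C)·P(C).

P(X|do(G)): backdoor, adjust for {C}.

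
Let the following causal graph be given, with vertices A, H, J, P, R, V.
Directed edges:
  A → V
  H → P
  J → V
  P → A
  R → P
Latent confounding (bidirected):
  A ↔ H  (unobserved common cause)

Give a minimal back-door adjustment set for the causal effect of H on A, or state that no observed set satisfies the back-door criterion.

H→A: no observed back-door set.

desc(H)\{H}={A,P,V}; candidates ⊆ {J,R}.
H↔A: latent back-door arc(s) into H.
size 0: {}; under {} H still reaches {A,V} ∋ A.
size 1: {J}, {R}; under {J} H still reaches {A,V} ∋ A.
size 2: {J,R}; under {J,R} H still reaches {A,V} ∋ A.
H↔A cannot be blocked by any observed set — no back-door set.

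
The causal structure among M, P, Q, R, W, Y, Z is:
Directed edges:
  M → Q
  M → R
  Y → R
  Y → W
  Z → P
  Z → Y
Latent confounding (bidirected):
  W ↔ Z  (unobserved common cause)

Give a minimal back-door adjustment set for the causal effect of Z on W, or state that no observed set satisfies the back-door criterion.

Z→W: no observed back-door set.

desc(Z)\{Z}={P,R,W,Y}; candidates ⊆ {M,Q}.
Z↔W: latent back-door arc(s) into Z.
size 0: {}; under {} Z still reaches {W} ∋ W.
size 1: {M}, {Q}; under {M} Z still reaches {W} ∋ W.
size 2: {M,Q}; under {M,Q} Z still reaches {W} ∋ W.
Z↔W cannot be blocked by any observed set — no back-door set.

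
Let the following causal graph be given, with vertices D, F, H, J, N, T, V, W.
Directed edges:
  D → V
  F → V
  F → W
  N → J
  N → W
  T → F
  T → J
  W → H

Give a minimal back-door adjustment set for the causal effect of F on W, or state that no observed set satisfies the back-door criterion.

F→W: minimal back-door set ∅.

desc(F)\{F}={H,V,W}; candidates ⊆ {D,J,N,T}.
∅: F⊥W given ∅ in G with F→· removed — back-door holds.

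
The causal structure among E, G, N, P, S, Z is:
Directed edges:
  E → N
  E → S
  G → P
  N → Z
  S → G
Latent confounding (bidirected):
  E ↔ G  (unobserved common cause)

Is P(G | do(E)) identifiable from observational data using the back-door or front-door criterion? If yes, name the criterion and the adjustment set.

desc(E)\{E}={G,N,P,S,Z}; candidates ⊆ {—}.
E↔G: latent back-door arc(s) into E.
size 0: {}; under {} E still reaches {G,P} ∋ G.
E↔G cannot be blocked by any observed set — no back-door set.
{S}: (i) intercepts every directed E→G path; (ii) no back-door E→{S}; (iii) {E} blocks every back-door {S}→G. Front-door holds.
P(G|do(E)) = Σ_{S} P(S|E) Σ_{E'} P(G|S,E')P(E').

P(G|do(E)): frontdoor, adjust for {S}.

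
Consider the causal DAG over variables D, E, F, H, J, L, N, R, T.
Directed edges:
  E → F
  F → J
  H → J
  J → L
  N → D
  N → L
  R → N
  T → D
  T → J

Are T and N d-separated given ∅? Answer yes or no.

Yes — T ⊥ N | ∅.

Bayes-Ball from T | ∅ reaches {D,J,L}.
N ∉ reach(T|∅) ⇒ T ⊥ N | ∅.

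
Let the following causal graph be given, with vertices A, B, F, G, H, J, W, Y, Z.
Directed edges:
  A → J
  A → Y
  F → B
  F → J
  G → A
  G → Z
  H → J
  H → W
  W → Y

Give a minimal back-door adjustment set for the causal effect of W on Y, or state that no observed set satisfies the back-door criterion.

W→Y: minimal back-door set ∅.

desc(W)\{W}={Y}; candidates ⊆ {A,B,F,G,H,J,Z}.
∅: W⊥Y given ∅ in G with W→· removed — back-door holds.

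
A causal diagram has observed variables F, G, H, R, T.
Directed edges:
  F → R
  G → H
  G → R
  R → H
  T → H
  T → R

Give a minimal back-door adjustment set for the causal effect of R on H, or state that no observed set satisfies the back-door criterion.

R→H: minimal back-door set {G, T}.

desc(R)\{R}={H}; candidates ⊆ {F,G,T}.
size 0: {}; under {} R still reaches {F,G,H,T} ∋ H.
size 1: {F}, {G}, {T}; under {F} R still reaches {G,H,T} ∋ H.
{G,T}: R⊥H given {G,T} in G with R→· removed — back-door holds.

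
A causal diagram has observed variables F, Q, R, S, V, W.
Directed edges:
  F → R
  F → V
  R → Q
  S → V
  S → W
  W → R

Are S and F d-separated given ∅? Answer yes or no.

Bayes-Ball from S | ∅ reaches {Q,R,V,W}.
F ∉ reach(S|∅) ⇒ S ⊥ F | ∅.

Yes — S ⊥ F | ∅.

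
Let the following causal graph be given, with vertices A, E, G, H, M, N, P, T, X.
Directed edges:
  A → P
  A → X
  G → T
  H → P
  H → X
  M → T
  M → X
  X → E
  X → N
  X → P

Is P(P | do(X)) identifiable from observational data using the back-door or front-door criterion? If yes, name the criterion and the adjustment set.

desc(X)\{X}={E,N,P}; candidates ⊆ {A,G,H,M,T}.
size 0: {}; under {} X still reaches {A,H,M,P,T} ∋ P.
size 1: {A}, {G}, {H} …(+2); under {A} X still reaches {H,M,P,T} ∋ P.
{A,H}: X⊥P given {A,H} in G with X→· removed — back-door holds.
P(P|do(X)) = Σ_{A,H} P(P|X,A,H)·P(A,H).

P(P|do(X)): backdoor, adjust for {A, H}.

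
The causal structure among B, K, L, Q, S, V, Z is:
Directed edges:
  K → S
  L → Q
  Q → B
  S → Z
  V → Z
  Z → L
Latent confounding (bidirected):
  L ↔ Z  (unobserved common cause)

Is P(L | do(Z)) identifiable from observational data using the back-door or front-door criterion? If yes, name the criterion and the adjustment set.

desc(Z)\{Z}={B,L,Q}; candidates ⊆ {K,S,V}.
Z↔L: latent back-door arc(s) into Z.
size 0: {}; under {} Z still reaches {B,K,L,Q,S,V} ∋ L.
size 1: {K}, {S}, {V}; under {K} Z still reaches {B,L,Q,S,V} ∋ L.
size 2: {K,S}, {K,V}, {S,V}; under {K,S} Z still reaches {B,L,Q,V} ∋ L.
Z↔L cannot be blocked by any observed set — no back-door set.
No mediator lies on a directed Z→…→L path.
Neither criterion identifies P(L|do(Z)) in this graph.

P(L|do(Z)): not identifiable (no BD/FD set).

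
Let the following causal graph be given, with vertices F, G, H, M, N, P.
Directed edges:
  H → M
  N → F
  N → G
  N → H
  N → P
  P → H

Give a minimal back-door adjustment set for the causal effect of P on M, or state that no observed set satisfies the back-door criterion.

P→M: minimal back-door set {N}.

desc(P)\{P}={H,M}; candidates ⊆ {F,G,N}.
size 0: {}; under {} P still reaches {F,G,H,M,N} ∋ M.
{N}: P⊥M given {N} in G with P→· removed — back-door holds.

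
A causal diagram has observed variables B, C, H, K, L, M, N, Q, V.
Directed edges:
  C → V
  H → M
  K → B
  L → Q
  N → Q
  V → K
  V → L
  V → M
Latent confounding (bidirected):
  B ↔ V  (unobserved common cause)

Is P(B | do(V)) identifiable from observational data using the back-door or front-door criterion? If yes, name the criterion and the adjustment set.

P(B|do(V)): frontdoor, adjust for {K}.

desc(V)\{V}={B,K,L,M,Q}; candidates ⊆ {C,H,N}.
V↔B: latent back-door arc(s) into V.
size 0: {}; under {} V still reaches {B,C} ∋ B.
size 1: {C}, {H}, {N}; under {C} V still reaches {B} ∋ B.
size 2: {C,H}, {C,N}, {H,N}; under {C,H} V still reaches {B} ∋ B.
V↔B cannot be blocked by any observed set — no back-door set.
{K}: (i) intercepts every directed V→B path; (ii) no back-door V→{K}; (iii) {V} blocks every back-door {K}→B. Front-door holds.
P(B|do(V)) = Σ_{K} P(K|V) Σ_{V'} P(B|K,V')P(V').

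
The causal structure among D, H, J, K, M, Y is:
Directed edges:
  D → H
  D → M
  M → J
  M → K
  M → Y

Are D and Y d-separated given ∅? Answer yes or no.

No — D and Y are d-connected given ∅.

Bayes-Ball from D | ∅ reaches {H,J,K,M,Y}.
Y ∈ reach(D|∅) ⇒ D ⊥̸ Y | ∅.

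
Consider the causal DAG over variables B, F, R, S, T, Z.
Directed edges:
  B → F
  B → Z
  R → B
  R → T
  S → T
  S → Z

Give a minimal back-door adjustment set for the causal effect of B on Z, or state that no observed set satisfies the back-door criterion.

B→Z: minimal back-door set ∅.

desc(B)\{B}={F,Z}; candidates ⊆ {R,S,T}.
∅: B⊥Z given ∅ in G with B→· removed — back-door holds.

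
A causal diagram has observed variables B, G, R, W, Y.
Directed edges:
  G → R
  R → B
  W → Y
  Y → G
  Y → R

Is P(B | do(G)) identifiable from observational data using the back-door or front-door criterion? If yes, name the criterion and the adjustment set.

desc(G)\{G}={B,R}; candidates ⊆ {W,Y}.
size 0: {}; under {} G still reaches {B,R,W,Y} ∋ B.
{Y}: G⊥B given {Y} in G with G→· removed — back-door holds.
P(B|do(G)) = Σ_{Y} P(B|G,Y)·P(Y).

P(B|do(G)): backdoor, adjust for {Y}.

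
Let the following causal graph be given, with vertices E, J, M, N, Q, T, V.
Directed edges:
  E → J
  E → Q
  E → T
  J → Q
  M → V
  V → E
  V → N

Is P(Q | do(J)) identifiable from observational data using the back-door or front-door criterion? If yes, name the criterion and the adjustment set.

P(Q|do(J)): backdoor, adjust for {E}.

desc(J)\{J}={Q}; candidates ⊆ {E,M,N,T,V}.
size 0: {}; under {} J still reaches {E,M,N,Q,T,V} ∋ Q.
{E}: J⊥Q given {E} in G with J→· removed — back-door holds.
P(Q|do(J)) = Σ_{E} P(Q|J,E)·P(E).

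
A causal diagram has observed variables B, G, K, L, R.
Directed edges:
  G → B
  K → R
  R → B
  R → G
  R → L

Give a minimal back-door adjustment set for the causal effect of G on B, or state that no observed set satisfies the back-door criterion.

G→B: minimal back-door set {R}.

desc(G)\{G}={B}; candidates ⊆ {K,L,R}.
size 0: {}; under {} G still reaches {B,K,L,R} ∋ B.
{R}: G⊥B given {R} in G with G→· removed — back-door holds.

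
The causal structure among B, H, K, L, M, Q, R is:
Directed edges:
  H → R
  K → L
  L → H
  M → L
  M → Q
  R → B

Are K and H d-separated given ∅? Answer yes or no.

No — K and H are d-connected given ∅.

Bayes-Ball from K | ∅ reaches {B,H,L,R}.
H ∈ reach(K|∅) ⇒ K ⊥̸ H | ∅.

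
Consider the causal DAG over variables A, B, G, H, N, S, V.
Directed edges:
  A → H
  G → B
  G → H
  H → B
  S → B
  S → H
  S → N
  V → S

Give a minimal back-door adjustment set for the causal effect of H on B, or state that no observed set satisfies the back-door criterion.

H→B: minimal back-door set {G, S}.

desc(H)\{H}={B}; candidates ⊆ {A,G,N,S,V}.
size 0: {}; under {} H still reaches {A,B,G,N,S,V} ∋ B.
size 1: {A}, {G}, {N} …(+2); under {A} H still reaches {B,G,N,S,V} ∋ B.
{G,S}: H⊥B given {G,S} in G with H→· removed — back-door holds.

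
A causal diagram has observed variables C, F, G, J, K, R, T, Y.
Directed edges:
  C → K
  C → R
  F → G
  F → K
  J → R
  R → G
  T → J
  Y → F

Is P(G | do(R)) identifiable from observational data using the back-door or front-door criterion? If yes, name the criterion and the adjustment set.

desc(R)\{R}={G}; candidates ⊆ {C,F,J,K,T,Y}.
∅: R⊥G given ∅ in G with R→· removed — back-door holds.
P(G|do(R)) = P(G|R) — no adjustment needed.

P(G|do(R)): backdoor, adjust for ∅.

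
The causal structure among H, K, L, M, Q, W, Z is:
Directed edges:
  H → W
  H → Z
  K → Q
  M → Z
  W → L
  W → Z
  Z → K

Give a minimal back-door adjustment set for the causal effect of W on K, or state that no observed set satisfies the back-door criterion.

desc(W)\{W}={K,L,Q,Z}; candidates ⊆ {H,M}.
size 0: {}; under {} W still reaches {H,K,Q,Z} ∋ K.
{H}: W⊥K given {H} in G with W→· removed — back-door holds.

W→K: minimal back-door set {H}.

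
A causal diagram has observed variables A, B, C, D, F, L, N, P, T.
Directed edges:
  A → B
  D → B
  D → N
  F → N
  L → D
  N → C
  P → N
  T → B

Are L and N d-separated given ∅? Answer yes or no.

No — L and N are d-connected given ∅.

Bayes-Ball from L | ∅ reaches {B,C,D,N}.
N ∈ reach(L|∅) ⇒ L ⊥̸ N | ∅.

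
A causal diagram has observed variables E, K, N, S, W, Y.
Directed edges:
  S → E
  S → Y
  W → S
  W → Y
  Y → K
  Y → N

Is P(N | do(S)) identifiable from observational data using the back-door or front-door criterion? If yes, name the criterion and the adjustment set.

desc(S)\{S}={E,K,N,Y}; candidates ⊆ {W}.
size 0: {}; under {} S still reaches {K,N,W,Y} ∋ N.
{W}: S⊥N given {W} in G with S→· removed — back-door holds.
P(N|do(S)) = Σ_{W} P(N|S,W)·P(W).

P(N|do(S)): backdoor, adjust for {W}.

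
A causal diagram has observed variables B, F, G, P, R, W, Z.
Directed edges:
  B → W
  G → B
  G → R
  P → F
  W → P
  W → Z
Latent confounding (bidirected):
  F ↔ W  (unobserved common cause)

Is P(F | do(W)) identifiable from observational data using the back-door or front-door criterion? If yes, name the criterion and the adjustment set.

desc(W)\{W}={F,P,Z}; candidates ⊆ {B,G,R}.
W↔F: latent back-door arc(s) into W.
size 0: {}; under {} W still reaches {B,F,G,R} ∋ F.
size 1: {B}, {G}, {R}; under {B} W still reaches {F} ∋ F.
size 2: {B,G}, {B,R}, {G,R}; under {B,G} W still reaches {F} ∋ F.
W↔F cannot be blocked by any observed set — no back-door set.
{P}: (i) intercepts every directed W→F path; (ii) no back-door W→{P}; (iii) {W} blocks every back-door {P}→F. Front-door holds.
P(F|do(W)) = Σ_{P} P(P|W) Σ_{W'} P(F|P,W')P(W').

P(F|do(W)): frontdoor, adjust for {P}.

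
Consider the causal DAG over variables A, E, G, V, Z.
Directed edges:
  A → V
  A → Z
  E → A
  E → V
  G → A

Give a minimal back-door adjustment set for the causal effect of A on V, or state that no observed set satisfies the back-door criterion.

desc(A)\{A}={V,Z}; candidates ⊆ {E,G}.
size 0: {}; under {} A still reaches {E,G,V} ∋ V.
{E}: A⊥V given {E} in G with A→· removed — back-door holds.

A→V: minimal back-door set {E}.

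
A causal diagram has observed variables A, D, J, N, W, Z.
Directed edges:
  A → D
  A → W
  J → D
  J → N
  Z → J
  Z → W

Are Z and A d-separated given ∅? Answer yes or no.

Yes — Z ⊥ A | ∅.

Bayes-Ball from Z | ∅ reaches {D,J,N,W}.
A ∉ reach(Z|∅) ⇒ Z ⊥ A | ∅.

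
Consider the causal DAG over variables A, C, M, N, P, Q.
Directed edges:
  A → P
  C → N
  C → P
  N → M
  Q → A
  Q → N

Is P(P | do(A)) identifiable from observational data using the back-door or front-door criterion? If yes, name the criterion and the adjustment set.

desc(A)\{A}={P}; candidates ⊆ {C,M,N,Q}.
∅: A⊥P given ∅ in G with A→· removed — back-door holds.
P(P|do(A)) = P(P|A) — no adjustment needed.

P(P|do(A)): backdoor, adjust for ∅.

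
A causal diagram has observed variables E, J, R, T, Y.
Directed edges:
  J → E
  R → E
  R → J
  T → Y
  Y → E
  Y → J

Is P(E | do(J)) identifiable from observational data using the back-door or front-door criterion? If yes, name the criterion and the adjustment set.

P(E|do(J)): backdoor, adjust for {R, Y}.

desc(J)\{J}={E}; candidates ⊆ {R,T,Y}.
size 0: {}; under {} J still reaches {E,R,T,Y} ∋ E.
size 1: {R}, {T}, {Y}; under {R} J still reaches {E,T,Y} ∋ E.
{R,Y}: J⊥E given {R,Y} in G with J→· removed — back-door holds.
P(E|do(J)) = Σ_{R,Y} P(E|J,R,Y)·P(R,Y).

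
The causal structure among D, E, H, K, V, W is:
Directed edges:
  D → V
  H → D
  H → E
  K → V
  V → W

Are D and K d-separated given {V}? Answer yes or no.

No — D and K are d-connected given {V}.

Bayes-Ball from D | {V} reaches {E,H,K}.
K ∈ reach(D|{V}) ⇒ D ⊥̸ K | {V}.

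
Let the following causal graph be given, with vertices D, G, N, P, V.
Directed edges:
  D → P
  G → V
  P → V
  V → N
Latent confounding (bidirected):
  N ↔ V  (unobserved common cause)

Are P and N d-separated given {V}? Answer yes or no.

No — P and N are d-connected given {V}.

Bayes-Ball from P | {V} reaches {D,G,N}.
N ∈ reach(P|{V}) ⇒ P ⊥̸ N | {V}.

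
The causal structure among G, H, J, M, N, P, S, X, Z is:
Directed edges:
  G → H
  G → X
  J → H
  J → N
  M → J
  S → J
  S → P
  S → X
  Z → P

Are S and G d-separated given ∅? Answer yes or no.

Bayes-Ball from S | ∅ reaches {H,J,N,P,X}.
G ∉ reach(S|∅) ⇒ S ⊥ G | ∅.

Yes — S ⊥ G | ∅.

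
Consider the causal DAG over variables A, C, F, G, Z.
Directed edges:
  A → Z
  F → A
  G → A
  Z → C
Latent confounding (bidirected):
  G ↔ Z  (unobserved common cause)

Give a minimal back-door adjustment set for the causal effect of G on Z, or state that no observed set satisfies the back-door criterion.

G→Z: no observed back-door set.

desc(G)\{G}={A,C,Z}; candidates ⊆ {F}.
G↔Z: latent back-door arc(s) into G.
size 0: {}; under {} G still reaches {C,Z} ∋ Z.
size 1: {F}; under {F} G still reaches {C,Z} ∋ Z.
G↔Z cannot be blocked by any observed set — no back-door set.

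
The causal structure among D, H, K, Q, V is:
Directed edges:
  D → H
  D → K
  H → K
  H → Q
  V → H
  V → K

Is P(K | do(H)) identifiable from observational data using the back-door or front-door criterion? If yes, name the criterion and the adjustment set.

desc(H)\{H}={K,Q}; candidates ⊆ {D,V}.
size 0: {}; under {} H still reaches {D,K,V} ∋ K.
size 1: {D}, {V}; under {D} H still reaches {K,V} ∋ K.
{D,V}: H⊥K given {D,V} in G with H→· removed — back-door holds.
P(K|do(H)) = Σ_{D,V} P(K|H,D,V)·P(D,V).

P(K|do(H)): backdoor, adjust for {D, V}.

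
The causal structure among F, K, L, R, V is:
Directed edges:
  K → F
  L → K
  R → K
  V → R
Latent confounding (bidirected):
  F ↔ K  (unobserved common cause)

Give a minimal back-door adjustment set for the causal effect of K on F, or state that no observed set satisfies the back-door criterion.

K→F: no observed back-door set.

desc(K)\{K}={F}; candidates ⊆ {L,R,V}.
K↔F: latent back-door arc(s) into K.
size 0: {}; under {} K still reaches {F,L,R,V} ∋ F.
size 1: {L}, {R}, {V}; under {L} K still reaches {F,R,V} ∋ F.
size 2: {L,R}, {L,V}, {R,V}; under {L,R} K still reaches {F} ∋ F.
K↔F cannot be blocked by any observed set — no back-door set.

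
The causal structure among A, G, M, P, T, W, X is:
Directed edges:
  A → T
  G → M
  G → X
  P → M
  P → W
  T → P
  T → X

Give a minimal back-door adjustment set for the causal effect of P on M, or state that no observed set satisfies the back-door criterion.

desc(P)\{P}={M,W}; candidates ⊆ {A,G,T,X}.
∅: P⊥M given ∅ in G with P→· removed — back-door holds.

P→M: minimal back-door set ∅.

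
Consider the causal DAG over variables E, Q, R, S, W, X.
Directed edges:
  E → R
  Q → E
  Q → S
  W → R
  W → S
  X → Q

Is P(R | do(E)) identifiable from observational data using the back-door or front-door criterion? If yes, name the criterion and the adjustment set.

P(R|do(E)): backdoor, adjust for ∅.

desc(E)\{E}={R}; candidates ⊆ {Q,S,W,X}.
∅: E⊥R given ∅ in G with E→· removed — back-door holds.
P(R|do(E)) = P(R|E) — no adjustment needed.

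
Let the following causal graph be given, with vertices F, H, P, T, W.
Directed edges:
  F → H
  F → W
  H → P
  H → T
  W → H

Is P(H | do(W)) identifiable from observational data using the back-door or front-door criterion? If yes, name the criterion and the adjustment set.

desc(W)\{W}={H,P,T}; candidates ⊆ {F}.
size 0: {}; under {} W still reaches {F,H,P,T} ∋ H.
{F}: W⊥H given {F} in G with W→· removed — back-door holds.
P(H|do(W)) = Σ_{F} P(H|W,F)·P(F).

P(H|do(W)): backdoor, adjust for {F}.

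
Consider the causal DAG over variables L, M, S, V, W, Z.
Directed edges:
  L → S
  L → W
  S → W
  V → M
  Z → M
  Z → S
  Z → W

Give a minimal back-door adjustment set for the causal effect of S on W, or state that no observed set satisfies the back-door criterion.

S→W: minimal back-door set {L, Z}.

desc(S)\{S}={W}; candidates ⊆ {L,M,V,Z}.
size 0: {}; under {} S still reaches {L,M,W,Z} ∋ W.
size 1: {L}, {M}, {V} …(+1); under {L} S still reaches {M,W,Z} ∋ W.
{L,Z}: S⊥W given {L,Z} in G with S→· removed — back-door holds.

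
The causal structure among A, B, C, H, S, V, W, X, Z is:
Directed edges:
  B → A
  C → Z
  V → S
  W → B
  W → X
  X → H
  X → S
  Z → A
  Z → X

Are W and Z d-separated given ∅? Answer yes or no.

Bayes-Ball from W | ∅ reaches {A,B,H,S,X}.
Z ∉ reach(W|∅) ⇒ W ⊥ Z | ∅.

Yes — W ⊥ Z | ∅.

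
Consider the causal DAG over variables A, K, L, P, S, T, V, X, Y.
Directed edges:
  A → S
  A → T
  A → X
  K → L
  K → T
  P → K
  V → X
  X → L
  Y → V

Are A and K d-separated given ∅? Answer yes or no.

Bayes-Ball from A | ∅ reaches {L,S,T,X}.
K ∉ reach(A|∅) ⇒ A ⊥ K | ∅.

Yes — A ⊥ K | ∅.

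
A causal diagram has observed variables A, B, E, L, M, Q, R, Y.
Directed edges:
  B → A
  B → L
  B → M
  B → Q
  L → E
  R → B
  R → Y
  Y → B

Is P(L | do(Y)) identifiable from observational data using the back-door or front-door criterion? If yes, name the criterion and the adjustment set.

P(L|do(Y)): backdoor, adjust for {R}.

desc(Y)\{Y}={A,B,E,L,M,Q}; candidates ⊆ {R}.
size 0: {}; under {} Y still reaches {A,B,E,L,M,Q,R} ∋ L.
{R}: Y⊥L given {R} in G with Y→· removed — back-door holds.
P(L|do(Y)) = Σ_{R} P(L|Y,R)·P(R).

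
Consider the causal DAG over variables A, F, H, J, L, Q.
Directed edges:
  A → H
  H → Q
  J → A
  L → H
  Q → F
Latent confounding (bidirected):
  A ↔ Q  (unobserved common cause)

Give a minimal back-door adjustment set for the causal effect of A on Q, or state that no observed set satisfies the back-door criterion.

desc(A)\{A}={F,H,Q}; candidates ⊆ {J,L}.
A↔Q: latent back-door arc(s) into A.
size 0: {}; under {} A still reaches {F,J,Q} ∋ Q.
size 1: {J}, {L}; under {J} A still reaches {F,Q} ∋ Q.
size 2: {J,L}; under {J,L} A still reaches {F,Q} ∋ Q.
A↔Q cannot be blocked by any observed set — no back-door set.

A→Q: no observed back-door set.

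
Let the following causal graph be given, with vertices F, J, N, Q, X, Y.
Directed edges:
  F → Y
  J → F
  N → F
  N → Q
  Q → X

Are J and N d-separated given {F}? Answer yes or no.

Bayes-Ball from J | {F} reaches {N,Q,X}.
N ∈ reach(J|{F}) ⇒ J ⊥̸ N | {F}.

No — J and N are d-connected given {F}.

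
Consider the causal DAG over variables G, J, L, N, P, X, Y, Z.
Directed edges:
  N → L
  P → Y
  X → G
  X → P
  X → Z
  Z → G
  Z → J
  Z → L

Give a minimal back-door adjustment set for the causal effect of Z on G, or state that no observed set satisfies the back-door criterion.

desc(Z)\{Z}={G,J,L}; candidates ⊆ {N,P,X,Y}.
size 0: {}; under {} Z still reaches {G,P,X,Y} ∋ G.
{X}: Z⊥G given {X} in G with Z→· removed — back-door holds.

Z→G: minimal back-door set {X}.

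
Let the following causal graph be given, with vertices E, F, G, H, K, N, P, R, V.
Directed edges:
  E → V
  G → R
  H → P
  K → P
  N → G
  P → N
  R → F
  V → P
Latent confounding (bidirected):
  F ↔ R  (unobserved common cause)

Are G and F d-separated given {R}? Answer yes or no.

Bayes-Ball from G | {R} reaches {E,F,H,K,N,P,V}.
F ∈ reach(G|{R}) ⇒ G ⊥̸ F | {R}.

No — G and F are d-connected given {R}.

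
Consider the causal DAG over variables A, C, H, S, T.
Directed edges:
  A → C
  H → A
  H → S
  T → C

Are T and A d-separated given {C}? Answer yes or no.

Bayes-Ball from T | {C} reaches {A,H,S}.
A ∈ reach(T|{C}) ⇒ T ⊥̸ A | {C}.

No — T and A are d-connected given {C}.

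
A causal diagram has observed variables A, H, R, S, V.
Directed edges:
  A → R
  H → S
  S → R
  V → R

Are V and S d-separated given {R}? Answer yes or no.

Bayes-Ball from V | {R} reaches {A,H,S}.
S ∈ reach(V|{R}) ⇒ V ⊥̸ S | {R}.

No — V and S are d-connected given {R}.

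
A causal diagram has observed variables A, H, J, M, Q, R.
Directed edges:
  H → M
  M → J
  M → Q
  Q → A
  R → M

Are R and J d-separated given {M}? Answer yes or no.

Bayes-Ball from R | {M} reaches {H}.
J ∉ reach(R|{M}) ⇒ R ⊥ J | {M}.

Yes — R ⊥ J | {M}.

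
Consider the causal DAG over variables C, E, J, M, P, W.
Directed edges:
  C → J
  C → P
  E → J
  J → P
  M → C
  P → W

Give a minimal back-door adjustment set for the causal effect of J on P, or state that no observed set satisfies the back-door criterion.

J→P: minimal back-door set {C}.

desc(J)\{J}={P,W}; candidates ⊆ {C,E,M}.
size 0: {}; under {} J still reaches {C,E,M,P,W} ∋ P.
{C}: J⊥P given {C} in G with J→· removed — back-door holds.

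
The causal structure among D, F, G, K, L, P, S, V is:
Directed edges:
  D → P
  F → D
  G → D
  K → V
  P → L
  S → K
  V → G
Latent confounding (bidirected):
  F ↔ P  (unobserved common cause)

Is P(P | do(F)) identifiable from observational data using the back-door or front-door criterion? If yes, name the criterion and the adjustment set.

desc(F)\{F}={D,L,P}; candidates ⊆ {G,K,S,V}.
F↔P: latent back-door arc(s) into F.
size 0: {}; under {} F still reaches {L,P} ∋ P.
size 1: {G}, {K}, {S} …(+1); under {G} F still reaches {L,P} ∋ P.
size 2: {G,K}, {G,S}, {G,V} …(+3); under {G,K} F still reaches {L,P} ∋ P.
F↔P cannot be blocked by any observed set — no back-door set.
{D}: (i) intercepts every directed F→P path; (ii) no back-door F→{D}; (iii) {F} blocks every back-door {D}→P. Front-door holds.
P(P|do(F)) = Σ_{D} P(D|F) Σ_{F'} P(P|D,F')P(F').

P(P|do(F)): frontdoor, adjust for {D}.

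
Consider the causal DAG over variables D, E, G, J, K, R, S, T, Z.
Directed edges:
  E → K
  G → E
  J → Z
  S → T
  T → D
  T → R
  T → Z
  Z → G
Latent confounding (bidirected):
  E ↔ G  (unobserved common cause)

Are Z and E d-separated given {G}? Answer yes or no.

No — Z and E are d-connected given {G}.

Bayes-Ball from Z | {G} reaches {D,E,J,K,R,S,T}.
E ∈ reach(Z|{G}) ⇒ Z ⊥̸ E | {G}.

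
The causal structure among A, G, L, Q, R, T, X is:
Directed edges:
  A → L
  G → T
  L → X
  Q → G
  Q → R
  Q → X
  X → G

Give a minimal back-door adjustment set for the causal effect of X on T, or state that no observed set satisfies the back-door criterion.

desc(X)\{X}={G,T}; candidates ⊆ {A,L,Q,R}.
size 0: {}; under {} X still reaches {A,G,L,Q,R,T} ∋ T.
{Q}: X⊥T given {Q} in G with X→· removed — back-door holds.

X→T: minimal back-door set {Q}.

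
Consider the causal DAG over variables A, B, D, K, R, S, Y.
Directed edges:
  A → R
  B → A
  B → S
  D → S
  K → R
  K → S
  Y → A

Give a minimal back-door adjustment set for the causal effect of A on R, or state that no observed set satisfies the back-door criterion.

desc(A)\{A}={R}; candidates ⊆ {B,D,K,S,Y}.
∅: A⊥R given ∅ in G with A→· removed — back-door holds.

A→R: minimal back-door set ∅.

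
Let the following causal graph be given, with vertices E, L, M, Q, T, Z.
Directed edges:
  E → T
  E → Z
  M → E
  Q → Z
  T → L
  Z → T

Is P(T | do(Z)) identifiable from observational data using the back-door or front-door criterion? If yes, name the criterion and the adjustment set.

P(T|do(Z)): backdoor, adjust for {E}.

desc(Z)\{Z}={L,T}; candidates ⊆ {E,M,Q}.
size 0: {}; under {} Z still reaches {E,L,M,Q,T} ∋ T.
{E}: Z⊥T given {E} in G with Z→· removed — back-door holds.
P(T|do(Z)) = Σ_{E} P(T|Z,E)·P(E).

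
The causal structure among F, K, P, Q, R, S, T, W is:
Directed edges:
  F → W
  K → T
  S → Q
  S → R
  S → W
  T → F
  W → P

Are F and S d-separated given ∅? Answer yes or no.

Yes — F ⊥ S | ∅.

Bayes-Ball from F | ∅ reaches {K,P,T,W}.
S ∉ reach(F|∅) ⇒ F ⊥ S | ∅.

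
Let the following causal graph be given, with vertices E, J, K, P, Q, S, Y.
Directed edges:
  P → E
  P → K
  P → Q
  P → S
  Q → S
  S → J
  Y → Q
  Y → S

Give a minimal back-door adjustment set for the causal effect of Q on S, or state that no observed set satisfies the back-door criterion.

desc(Q)\{Q}={J,S}; candidates ⊆ {E,K,P,Y}.
size 0: {}; under {} Q still reaches {E,J,K,P,S,Y} ∋ S.
size 1: {E}, {K}, {P} …(+1); under {E} Q still reaches {J,K,P,S,Y} ∋ S.
{P,Y}: Q⊥S given {P,Y} in G with Q→· removed — back-door holds.

Q→S: minimal back-door set {P, Y}.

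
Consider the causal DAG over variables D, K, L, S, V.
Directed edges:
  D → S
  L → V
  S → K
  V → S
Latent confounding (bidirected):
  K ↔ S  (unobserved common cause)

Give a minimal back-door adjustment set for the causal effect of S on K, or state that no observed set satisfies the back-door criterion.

S→K: no observed back-door set.

desc(S)\{S}={K}; candidates ⊆ {D,L,V}.
S↔K: latent back-door arc(s) into S.
size 0: {}; under {} S still reaches {D,K,L,V} ∋ K.
size 1: {D}, {L}, {V}; under {D} S still reaches {K,L,V} ∋ K.
size 2: {D,L}, {D,V}, {L,V}; under {D,L} S still reaches {K,V} ∋ K.
S↔K cannot be blocked by any observed set — no back-door set.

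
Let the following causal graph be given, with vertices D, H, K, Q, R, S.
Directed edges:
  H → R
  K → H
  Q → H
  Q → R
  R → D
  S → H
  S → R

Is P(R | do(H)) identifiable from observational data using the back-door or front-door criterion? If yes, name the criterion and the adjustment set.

P(R|do(H)): backdoor, adjust for {Q, S}.

desc(H)\{H}={D,R}; candidates ⊆ {K,Q,S}.
size 0: {}; under {} H still reaches {D,K,Q,R,S} ∋ R.
size 1: {K}, {Q}, {S}; under {K} H still reaches {D,Q,R,S} ∋ R.
{Q,S}: H⊥R given {Q,S} in G with H→· removed — back-door holds.
P(R|do(H)) = Σ_{Q,S} P(R|H,Q,S)·P(Q,S).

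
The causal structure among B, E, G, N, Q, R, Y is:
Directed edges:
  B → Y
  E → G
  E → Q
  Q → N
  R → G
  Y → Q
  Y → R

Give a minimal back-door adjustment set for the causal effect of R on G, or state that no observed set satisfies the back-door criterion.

desc(R)\{R}={G}; candidates ⊆ {B,E,N,Q,Y}.
∅: R⊥G given ∅ in G with R→· removed — back-door holds.

R→G: minimal back-door set ∅.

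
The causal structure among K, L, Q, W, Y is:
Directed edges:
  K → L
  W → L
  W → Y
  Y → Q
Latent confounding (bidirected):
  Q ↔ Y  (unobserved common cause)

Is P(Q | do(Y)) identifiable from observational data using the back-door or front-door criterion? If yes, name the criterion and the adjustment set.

desc(Y)\{Y}={Q}; candidates ⊆ {K,L,W}.
Y↔Q: latent back-door arc(s) into Y.
size 0: {}; under {} Y still reaches {L,Q,W} ∋ Q.
size 1: {K}, {L}, {W}; under {K} Y still reaches {L,Q,W} ∋ Q.
size 2: {K,L}, {K,W}, {L,W}; under {K,L} Y still reaches {Q,W} ∋ Q.
Y↔Q cannot be blocked by any observed set — no back-door set.
No mediator lies on a directed Y→…→Q path.
Neither criterion identifies P(Q|do(Y)) in this graph.

P(Q|do(Y)): not identifiable (no BD/FD set).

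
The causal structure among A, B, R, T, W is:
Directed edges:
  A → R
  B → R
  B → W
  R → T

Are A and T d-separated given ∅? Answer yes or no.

No — A and T are d-connected given ∅.

Bayes-Ball from A | ∅ reaches {R,T}.
T ∈ reach(A|∅) ⇒ A ⊥̸ T | ∅.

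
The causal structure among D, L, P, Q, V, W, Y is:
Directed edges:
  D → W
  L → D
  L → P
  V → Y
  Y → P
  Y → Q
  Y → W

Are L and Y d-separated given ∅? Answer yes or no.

Bayes-Ball from L | ∅ reaches {D,P,W}.
Y ∉ reach(L|∅) ⇒ L ⊥ Y | ∅.

Yes — L ⊥ Y | ∅.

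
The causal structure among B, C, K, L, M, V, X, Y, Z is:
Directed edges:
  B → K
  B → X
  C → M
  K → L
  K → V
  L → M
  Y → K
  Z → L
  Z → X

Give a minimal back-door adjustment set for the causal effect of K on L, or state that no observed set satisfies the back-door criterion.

K→L: minimal back-door set ∅.

desc(K)\{K}={L,M,V}; candidates ⊆ {B,C,X,Y,Z}.
∅: K⊥L given ∅ in G with K→· removed — back-door holds.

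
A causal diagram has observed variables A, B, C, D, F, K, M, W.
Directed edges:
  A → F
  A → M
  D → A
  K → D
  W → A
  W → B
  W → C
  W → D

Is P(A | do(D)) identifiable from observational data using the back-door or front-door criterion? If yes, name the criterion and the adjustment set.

P(A|do(D)): backdoor, adjust for {W}.

desc(D)\{D}={A,F,M}; candidates ⊆ {B,C,K,W}.
size 0: {}; under {} D still reaches {A,B,C,F,K,M,W} ∋ A.
{W}: D⊥A given {W} in G with D→· removed — back-door holds.
P(A|do(D)) = Σ_{W} P(A|D,W)·P(W).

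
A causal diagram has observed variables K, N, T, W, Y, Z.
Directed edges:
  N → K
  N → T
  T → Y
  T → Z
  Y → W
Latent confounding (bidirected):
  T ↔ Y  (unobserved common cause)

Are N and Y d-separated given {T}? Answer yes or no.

No — N and Y are d-connected given {T}.

Bayes-Ball from N | {T} reaches {K,W,Y}.
Y ∈ reach(N|{T}) ⇒ N ⊥̸ Y | {T}.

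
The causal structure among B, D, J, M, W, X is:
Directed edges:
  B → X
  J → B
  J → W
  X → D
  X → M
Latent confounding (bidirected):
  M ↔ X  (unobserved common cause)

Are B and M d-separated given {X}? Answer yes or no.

No — B and M are d-connected given {X}.

Bayes-Ball from B | {X} reaches {J,M,W}.
M ∈ reach(B|{X}) ⇒ B ⊥̸ M | {X}.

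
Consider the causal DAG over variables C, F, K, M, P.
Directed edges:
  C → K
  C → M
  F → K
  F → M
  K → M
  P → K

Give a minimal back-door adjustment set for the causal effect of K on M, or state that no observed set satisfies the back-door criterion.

K→M: minimal back-door set {C, F}.

desc(K)\{K}={M}; candidates ⊆ {C,F,P}.
size 0: {}; under {} K still reaches {C,F,M,P} ∋ M.
size 1: {C}, {F}, {P}; under {C} K still reaches {F,M,P} ∋ M.
{C,F}: K⊥M given {C,F} in G with K→· removed — back-door holds.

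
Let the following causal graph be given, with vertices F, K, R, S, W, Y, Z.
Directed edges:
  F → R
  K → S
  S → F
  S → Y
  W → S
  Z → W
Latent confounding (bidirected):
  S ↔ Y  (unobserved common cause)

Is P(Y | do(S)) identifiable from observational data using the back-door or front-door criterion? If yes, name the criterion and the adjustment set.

P(Y|do(S)): not identifiable (no BD/FD set).

desc(S)\{S}={F,R,Y}; candidates ⊆ {K,W,Z}.
S↔Y: latent back-door arc(s) into S.
size 0: {}; under {} S still reaches {K,W,Y,Z} ∋ Y.
size 1: {K}, {W}, {Z}; under {K} S still reaches {W,Y,Z} ∋ Y.
size 2: {K,W}, {K,Z}, {W,Z}; under {K,W} S still reaches {Y} ∋ Y.
S↔Y cannot be blocked by any observed set — no back-door set.
No mediator lies on a directed S→…→Y path.
Neither criterion identifies P(Y|do(S)) in this graph.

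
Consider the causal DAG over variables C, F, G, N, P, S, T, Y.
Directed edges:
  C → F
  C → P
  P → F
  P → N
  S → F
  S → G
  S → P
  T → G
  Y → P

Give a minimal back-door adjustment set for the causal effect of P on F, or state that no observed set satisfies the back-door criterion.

desc(P)\{P}={F,N}; candidates ⊆ {C,G,S,T,Y}.
size 0: {}; under {} P still reaches {C,F,G,S,Y} ∋ F.
size 1: {C}, {G}, {S} …(+2); under {C} P still reaches {F,G,S,Y} ∋ F.
{C,S}: P⊥F given {C,S} in G with P→· removed — back-door holds.

P→F: minimal back-door set {C, S}.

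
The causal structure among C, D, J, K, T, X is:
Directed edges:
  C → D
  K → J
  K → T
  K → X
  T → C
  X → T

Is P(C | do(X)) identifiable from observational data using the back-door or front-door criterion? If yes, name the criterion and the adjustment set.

P(C|do(X)): backdoor, adjust for {K}.

desc(X)\{X}={C,D,T}; candidates ⊆ {J,K}.
size 0: {}; under {} X still reaches {C,D,J,K,T} ∋ C.
{K}: X⊥C given {K} in G with X→· removed — back-door holds.
P(C|do(X)) = Σ_{K} P(C|X,K)·P(K).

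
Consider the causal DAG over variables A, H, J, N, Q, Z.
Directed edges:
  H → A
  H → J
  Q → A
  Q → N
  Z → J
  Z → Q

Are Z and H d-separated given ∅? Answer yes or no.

Yes — Z ⊥ H | ∅.

Bayes-Ball from Z | ∅ reaches {A,J,N,Q}.
H ∉ reach(Z|∅) ⇒ Z ⊥ H | ∅.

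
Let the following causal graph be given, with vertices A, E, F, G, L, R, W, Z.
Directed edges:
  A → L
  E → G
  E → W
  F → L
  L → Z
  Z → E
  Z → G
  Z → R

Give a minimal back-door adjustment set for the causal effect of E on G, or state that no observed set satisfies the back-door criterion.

desc(E)\{E}={G,W}; candidates ⊆ {A,F,L,R,Z}.
size 0: {}; under {} E still reaches {A,F,G,L,R,Z} ∋ G.
{Z}: E⊥G given {Z} in G with E→· removed — back-door holds.

E→G: minimal back-door set {Z}.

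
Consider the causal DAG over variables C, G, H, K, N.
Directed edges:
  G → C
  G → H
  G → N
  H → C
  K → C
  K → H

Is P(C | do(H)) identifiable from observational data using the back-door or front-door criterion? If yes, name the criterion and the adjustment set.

P(C|do(H)): backdoor, adjust for {G, K}.

desc(H)\{H}={C}; candidates ⊆ {G,K,N}.
size 0: {}; under {} H still reaches {C,G,K,N} ∋ C.
size 1: {G}, {K}, {N}; under {G} H still reaches {C,K} ∋ C.
{G,K}: H⊥C given {G,K} in G with H→· removed — back-door holds.
P(C|do(H)) = Σ_{G,K} P(C|H,G,K)·P(G,K).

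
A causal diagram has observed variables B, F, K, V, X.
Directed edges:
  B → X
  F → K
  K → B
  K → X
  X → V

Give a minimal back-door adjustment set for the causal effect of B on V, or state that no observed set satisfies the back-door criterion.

B→V: minimal back-door set {K}.

desc(B)\{B}={V,X}; candidates ⊆ {F,K}.
size 0: {}; under {} B still reaches {F,K,V,X} ∋ V.
{K}: B⊥V given {K} in G with B→· removed — back-door holds.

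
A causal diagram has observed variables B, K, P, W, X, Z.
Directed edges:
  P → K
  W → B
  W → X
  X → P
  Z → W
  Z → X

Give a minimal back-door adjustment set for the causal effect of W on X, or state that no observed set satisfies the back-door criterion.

desc(W)\{W}={B,K,P,X}; candidates ⊆ {Z}.
size 0: {}; under {} W still reaches {K,P,X,Z} ∋ X.
{Z}: W⊥X given {Z} in G with W→· removed — back-door holds.

W→X: minimal back-door set {Z}.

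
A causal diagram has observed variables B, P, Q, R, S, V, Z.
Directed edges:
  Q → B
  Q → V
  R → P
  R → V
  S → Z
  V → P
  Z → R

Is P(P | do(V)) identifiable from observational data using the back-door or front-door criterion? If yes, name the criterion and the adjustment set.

P(P|do(V)): backdoor, adjust for {R}.

desc(V)\{V}={P}; candidates ⊆ {B,Q,R,S,Z}.
size 0: {}; under {} V still reaches {B,P,Q,R,S,Z} ∋ P.
{R}: V⊥P given {R} in G with V→· removed — back-door holds.
P(P|do(V)) = Σ_{R} P(P|V,R)·P(R).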